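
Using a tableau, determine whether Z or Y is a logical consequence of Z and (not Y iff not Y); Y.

Yes

Initial set: {(Z and (not Y iff not Y)); Y; not (Z or Y)}.
(Z and (not Y iff not Y)): α-rule — add Z, (not Y iff not Y).
not (Z or Y): α-rule — add not Z, not Y.
× closes — contains both Z and not Z.
All 1 branch closes.
Every branch closed, so the premises entail the conclusion.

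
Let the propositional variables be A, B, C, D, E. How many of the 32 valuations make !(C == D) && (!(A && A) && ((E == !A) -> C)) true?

Initial set: {(!(C == D) && (!(A && A) && ((E == !A) -> C)))}.
(!(C == D) && (!(A && A) && ((E == !A) -> C))): α-rule — add !(C == D), (!(A && A) && ((E == !A) -> C)).
(!(A && A) && ((E == !A) -> C)): α-rule — add !(A && A), ((E == !A) -> C).
!(C == D): β-rule — branch into C, !D  //  !C, D.
  branch 1 (add C, !D):
    !(A && A): β-rule — branch into !A  //  !A.
      branch 1.1 (add !A):
        ((E == !A) -> C): β-rule — branch into !(E == !A)  //  C.
          branch 1.1.1 (add !(E == !A)):
            !(E == !A): β-rule — branch into E, !!A  //  !E, !A.
              branch 1.1.1.1 (add E, !!A):
                × closes — contains both A and !A.
              branch 1.1.1.2 (add !E, !A):
                ○ open, literals {A=0, C=1, D=0, E=0}.
          branch 1.1.2 (add C):
            ○ open, literals {A=0, C=1, D=0}.
      branch 1.2 (add !A):
        ((E == !A) -> C): β-rule — branch into !(E == !A)  //  C.
          branch 1.2.1 (add !(E == !A)):
            !(E == !A): β-rule — branch into E, !!A  //  !E, !A.
              branch 1.2.1.1 (add E, !!A):
                × closes — contains both A and !A.
              branch 1.2.1.2 (add !E, !A):
                ○ open, literals {A=0, C=1, D=0, E=0}.
          branch 1.2.2 (add C):
            ○ open, literals {A=0, C=1, D=0}.
  branch 2 (add !C, D):
    !(A && A): β-rule — branch into !A  //  !A.
      branch 2.1 (add !A):
        ((E == !A) -> C): β-rule — branch into !(E == !A)  //  C.
          branch 2.1.1 (add !(E == !A)):
            !(E == !A): β-rule — branch into E, !!A  //  !E, !A.
              branch 2.1.1.1 (add E, !!A):
                × closes — contains both A and !A.
              branch 2.1.1.2 (add !E, !A):
                ○ open, literals {A=0, C=0, D=1, E=0}.
          branch 2.1.2 (add C):
            × closes — contains both C and !C.
      branch 2.2 (add !A):
        ((E == !A) -> C): β-rule — branch into !(E == !A)  //  C.
          branch 2.2.1 (add !(E == !A)):
            !(E == !A): β-rule — branch into E, !!A  //  !E, !A.
              branch 2.2.1.1 (add E, !!A):
                × closes — contains both A and !A.
              branch 2.2.1.2 (add !E, !A):
                ○ open, literals {A=0, C=0, D=1, E=0}.
          branch 2.2.2 (add C):
            × closes — contains both C and !C.
6 branches closed, 6 open.
Each open branch fixes some atoms; the unmentioned ones are free. Counting distinct full assignments: branch {A=0, C=1, D=0, E=0} (B) contributes 2 new; branch {A=0, C=1, D=0} (B, E) contributes 2 new; branch {A=0, C=1, D=0, E=0} (B) contributes 0 new; branch {A=0, C=1, D=0} (B, E) contributes 0 new; branch {A=0, C=0, D=1, E=0} (B) contributes 2 new; branch {A=0, C=0, D=1, E=0} (B) contributes 0 new. Total: 6.

6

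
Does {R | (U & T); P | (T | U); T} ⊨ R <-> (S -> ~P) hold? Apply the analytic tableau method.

Initial set: {T (R | (U & T)); T (P | (T | U)); T T; F (R <-> (S -> ~P))}.
T (R | (U & T)): β-rule — branch into T R  //  T (U & T).
  branch 1 (add T R):
    T (P | (T | U)): β-rule — branch into T P  //  T (T | U).
      branch 1.1 (add T P):
        F (R <-> (S -> ~P)): β-rule — branch into T R, F (S -> ~P)  //  F R, T (S -> ~P).
          branch 1.1.1 (add T R, F (S -> ~P)):
            F (S -> ~P): α-rule — add T S, F ~P.
            ○ open, literals {P=1, R=1, S=1, T=1}.
          branch 1.1.2 (add F R, T (S -> ~P)):
            × closes — contains both R and ~R.
      branch 1.2 (add T (T | U)):
        F (R <-> (S -> ~P)): β-rule — branch into T R, F (S -> ~P)  //  F R, T (S -> ~P).
          branch 1.2.1 (add T R, F (S -> ~P)):
            F (S -> ~P): α-rule — add T S, F ~P.
            T (T | U): β-rule — branch into T T  //  T U.
              branch 1.2.1.1 (add T T):
                ○ open, literals {P=1, R=1, S=1, T=1}.
              branch 1.2.1.2 (add T U):
                ○ open, literals {P=1, R=1, S=1, T=1, U=1}.
          branch 1.2.2 (add F R, T (S -> ~P)):
            × closes — contains both R and ~R.
  branch 2 (add T (U & T)):
    T (U & T): α-rule — add T U, T T.
    T (P | (T | U)): β-rule — branch into T P  //  T (T | U).
      branch 2.1 (add T P):
        F (R <-> (S -> ~P)): β-rule — branch into T R, F (S -> ~P)  //  F R, T (S -> ~P).
          branch 2.1.1 (add T R, F (S -> ~P)):
            F (S -> ~P): α-rule — add T S, F ~P.
            ○ open, literals {P=1, R=1, S=1, T=1, U=1}.
          branch 2.1.2 (add F R, T (S -> ~P)):
            T (S -> ~P): β-rule — branch into F S  //  T ~P.
              branch 2.1.2.1 (add F S):
                ○ open, literals {P=1, R=0, S=0, T=1, U=1}.
              branch 2.1.2.2 (add T ~P):
                × closes — contains both P and ~P.
      branch 2.2 (add T (T | U)):
        F (R <-> (S -> ~P)): β-rule — branch into T R, F (S -> ~P)  //  F R, T (S -> ~P).
          branch 2.2.1 (add T R, F (S -> ~P)):
            F (S -> ~P): α-rule — add T S, F ~P.
            T (T | U): β-rule — branch into T T  //  T U.
              branch 2.2.1.1 (add T T):
                ○ open, literals {P=1, R=1, S=1, T=1, U=1}.
              branch 2.2.1.2 (add T U):
                ○ open, literals {P=1, R=1, S=1, T=1, U=1}.
          branch 2.2.2 (add F R, T (S -> ~P)):
            T (T | U): β-rule — branch into T T  //  T U.
              branch 2.2.2.1 (add T T):
                T (S -> ~P): β-rule — branch into F S  //  T ~P.
                  branch 2.2.2.1.1 (add F S):
                    ○ open, literals {R=0, S=0, T=1, U=1}.
                  branch 2.2.2.1.2 (add T ~P):
                    ○ open, literals {P=0, R=0, T=1, U=1}.
              branch 2.2.2.2 (add T U):
                T (S -> ~P): β-rule — branch into F S  //  T ~P.
                  branch 2.2.2.2.1 (add F S):
                    ○ open, literals {R=0, S=0, T=1, U=1}.
                  branch 2.2.2.2.2 (add T ~P):
                    ○ open, literals {P=0, R=0, T=1, U=1}.
3 branches closed, 11 open.
An open branch gives a countermodel: P=1, R=1, S=1, T=1 (unmentioned atoms arbitrary); the premises hold there but the conclusion fails.

No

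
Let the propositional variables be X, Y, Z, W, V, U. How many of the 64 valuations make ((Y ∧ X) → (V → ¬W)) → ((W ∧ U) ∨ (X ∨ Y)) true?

Initial set: {T (((Y ∧ X) → (V → ¬W)) → ((W ∧ U) ∨ (X ∨ Y)))}.
T (((Y ∧ X) → (V → ¬W)) → ((W ∧ U) ∨ (X ∨ Y))): β-rule — branch into F ((Y ∧ X) → (V → ¬W))  //  T ((W ∧ U) ∨ (X ∨ Y)).
  branch 1 (add F ((Y ∧ X) → (V → ¬W))):
    F ((Y ∧ X) → (V → ¬W)): α-rule — add T (Y ∧ X), F (V → ¬W).
    T (Y ∧ X): α-rule — add T Y, T X.
    F (V → ¬W): α-rule — add T V, F ¬W.
    ○ open, literals {V=true, W=true, X=true, Y=true}.
  branch 2 (add T ((W ∧ U) ∨ (X ∨ Y))):
    T ((W ∧ U) ∨ (X ∨ Y)): β-rule — branch into T (W ∧ U)  //  T (X ∨ Y).
      branch 2.1 (add T (W ∧ U)):
        T (W ∧ U): α-rule — add T W, T U.
        ○ open, literals {U=true, W=true}.
      branch 2.2 (add T (X ∨ Y)):
        T (X ∨ Y): β-rule — branch into T X  //  T Y.
          branch 2.2.1 (add T X):
            ○ open, literals {X=true}.
          branch 2.2.2 (add T Y):
            ○ open, literals {Y=true}.
0 branches closed, 4 open.
Each open branch fixes some atoms; the unmentioned ones are free. Counting distinct full assignments: branch {V=true, W=true, X=true, Y=true} (Z, U) contributes 4 new; branch {U=true, W=true} (X, Y, Z, V) contributes 14 new; branch {X=true} (Y, Z, W, V, U) contributes 22 new; branch {Y=true} (X, Z, W, V, U) contributes 12 new. Total: 52.

52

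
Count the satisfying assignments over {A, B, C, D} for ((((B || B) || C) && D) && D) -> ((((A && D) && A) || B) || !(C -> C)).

15

Initial set: {(((((B || B) || C) && D) && D) -> ((((A && D) && A) || B) || !(C -> C)))}.
(((((B || B) || C) && D) && D) -> ((((A && D) && A) || B) || !(C -> C))): β-rule — branch into !((((B || B) || C) && D) && D)  //  ((((A && D) && A) || B) || !(C -> C)).
  branch 1 (add !((((B || B) || C) && D) && D)):
    !((((B || B) || C) && D) && D): β-rule — branch into !(((B || B) || C) && D)  //  !D.
      branch 1.1 (add !(((B || B) || C) && D)):
        !(((B || B) || C) && D): β-rule — branch into !((B || B) || C)  //  !D.
          branch 1.1.1 (add !((B || B) || C)):
            !((B || B) || C): α-rule — add !(B || B), !C.
            !(B || B): α-rule — add !B, !B.
            ○ open, literals {B=0, C=0}.
          branch 1.1.2 (add !D):
            ○ open, literals {D=0}.
      branch 1.2 (add !D):
        ○ open, literals {D=0}.
  branch 2 (add ((((A && D) && A) || B) || !(C -> C))):
    ((((A && D) && A) || B) || !(C -> C)): β-rule — branch into (((A && D) && A) || B)  //  !(C -> C).
      branch 2.1 (add (((A && D) && A) || B)):
        (((A && D) && A) || B): β-rule — branch into ((A && D) && A)  //  B.
          branch 2.1.1 (add ((A && D) && A)):
            ((A && D) && A): α-rule — add (A && D), A.
            (A && D): α-rule — add A, D.
            ○ open, literals {A=1, D=1}.
          branch 2.1.2 (add B):
            ○ open, literals {B=1}.
      branch 2.2 (add !(C -> C)):
        !(C -> C): α-rule — add C, !C.
        × closes — contains both C and !C.
1 branch closed, 5 open.
Each open branch fixes some atoms; the unmentioned ones are free. Counting distinct full assignments: branch {B=0, C=0} (A, D) contributes 4 new; branch {D=0} (A, B, C) contributes 6 new; branch {D=0} (A, B, C) contributes 0 new; branch {A=1, D=1} (B, C) contributes 3 new; branch {B=1} (A, C, D) contributes 2 new. Total: 15.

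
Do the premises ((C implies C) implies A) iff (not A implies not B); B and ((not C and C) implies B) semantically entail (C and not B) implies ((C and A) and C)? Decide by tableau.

Yes

Initial set: {(((C implies C) implies A) iff (not A implies not B)); (B and ((not C and C) implies B)); not ((C and not B) implies ((C and A) and C))}.
(B and ((not C and C) implies B)): α-rule — add B, ((not C and C) implies B).
not ((C and not B) implies ((C and A) and C)): α-rule — add (C and not B), not ((C and A) and C).
(C and not B): α-rule — add C, not B.
× closes — contains both B and not B.
All 1 branch closes.
Every branch closed, so the premises entail the conclusion.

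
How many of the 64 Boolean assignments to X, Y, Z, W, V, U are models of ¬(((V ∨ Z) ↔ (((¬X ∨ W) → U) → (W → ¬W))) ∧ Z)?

Initial set: {¬(((V ∨ Z) ↔ (((¬X ∨ W) → U) → (W → ¬W))) ∧ Z)}.
¬(((V ∨ Z) ↔ (((¬X ∨ W) → U) → (W → ¬W))) ∧ Z): β-rule — branch into ¬((V ∨ Z) ↔ (((¬X ∨ W) → U) → (W → ¬W)))  //  ¬Z.
  branch 1 (add ¬((V ∨ Z) ↔ (((¬X ∨ W) → U) → (W → ¬W)))):
    ¬((V ∨ Z) ↔ (((¬X ∨ W) → U) → (W → ¬W))): β-rule — branch into (V ∨ Z), ¬(((¬X ∨ W) → U) → (W → ¬W))  //  ¬(V ∨ Z), (((¬X ∨ W) → U) → (W → ¬W)).
      branch 1.1 (add (V ∨ Z), ¬(((¬X ∨ W) → U) → (W → ¬W))):
        ¬(((¬X ∨ W) → U) → (W → ¬W)): α-rule — add ((¬X ∨ W) → U), ¬(W → ¬W).
        ¬(W → ¬W): α-rule — add W, ¬¬W.
        (V ∨ Z): β-rule — branch into V  //  Z.
          branch 1.1.1 (add V):
            ((¬X ∨ W) → U): β-rule — branch into ¬(¬X ∨ W)  //  U.
              branch 1.1.1.1 (add ¬(¬X ∨ W)):
                ¬(¬X ∨ W): α-rule — add ¬¬X, ¬W.
                × closes — contains both W and ¬W.
              branch 1.1.1.2 (add U):
                ○ open, literals {U=1, V=1, W=1}.
          branch 1.1.2 (add Z):
            ((¬X ∨ W) → U): β-rule — branch into ¬(¬X ∨ W)  //  U.
              branch 1.1.2.1 (add ¬(¬X ∨ W)):
                ¬(¬X ∨ W): α-rule — add ¬¬X, ¬W.
                × closes — contains both W and ¬W.
              branch 1.1.2.2 (add U):
                ○ open, literals {U=1, W=1, Z=1}.
      branch 1.2 (add ¬(V ∨ Z), (((¬X ∨ W) → U) → (W → ¬W))):
        ¬(V ∨ Z): α-rule — add ¬V, ¬Z.
        (((¬X ∨ W) → U) → (W → ¬W)): β-rule — branch into ¬((¬X ∨ W) → U)  //  (W → ¬W).
          branch 1.2.1 (add ¬((¬X ∨ W) → U)):
            ¬((¬X ∨ W) → U): α-rule — add (¬X ∨ W), ¬U.
            (¬X ∨ W): β-rule — branch into ¬X  //  W.
              branch 1.2.1.1 (add ¬X):
                ○ open, literals {U=0, V=0, X=0, Z=0}.
              branch 1.2.1.2 (add W):
                ○ open, literals {U=0, V=0, W=1, Z=0}.
          branch 1.2.2 (add (W → ¬W)):
            (W → ¬W): β-rule — branch into ¬W  //  ¬W.
              branch 1.2.2.1 (add ¬W):
                ○ open, literals {V=0, W=0, Z=0}.
              branch 1.2.2.2 (add ¬W):
                ○ open, literals {V=0, W=0, Z=0}.
  branch 2 (add ¬Z):
    ○ open, literals {Z=0}.
2 branches closed, 7 open.
Each open branch fixes some atoms; the unmentioned ones are free. Counting distinct full assignments: branch {U=1, V=1, W=1} (X, Y, Z) contributes 8 new; branch {U=1, W=1, Z=1} (X, Y, V) contributes 4 new; branch {U=0, V=0, X=0, Z=0} (Y, W) contributes 4 new; branch {U=0, V=0, W=1, Z=0} (X, Y) contributes 2 new; branch {V=0, W=0, Z=0} (X, Y, U) contributes 6 new; branch {V=0, W=0, Z=0} (X, Y, U) contributes 0 new; branch {Z=0} (X, Y, W, V, U) contributes 16 new. Total: 40.

40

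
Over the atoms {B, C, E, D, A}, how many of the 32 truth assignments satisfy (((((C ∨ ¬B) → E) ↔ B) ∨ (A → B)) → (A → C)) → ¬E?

Initial set: {((((((C ∨ ¬B) → E) ↔ B) ∨ (A → B)) → (A → C)) → ¬E)}.
((((((C ∨ ¬B) → E) ↔ B) ∨ (A → B)) → (A → C)) → ¬E): β-rule — branch into ¬(((((C ∨ ¬B) → E) ↔ B) ∨ (A → B)) → (A → C))  //  ¬E.
  branch 1 (add ¬(((((C ∨ ¬B) → E) ↔ B) ∨ (A → B)) → (A → C))):
    ¬(((((C ∨ ¬B) → E) ↔ B) ∨ (A → B)) → (A → C)): α-rule — add ((((C ∨ ¬B) → E) ↔ B) ∨ (A → B)), ¬(A → C).
    ¬(A → C): α-rule — add A, ¬C.
    ((((C ∨ ¬B) → E) ↔ B) ∨ (A → B)): β-rule — branch into (((C ∨ ¬B) → E) ↔ B)  //  (A → B).
      branch 1.1 (add (((C ∨ ¬B) → E) ↔ B)):
        (((C ∨ ¬B) → E) ↔ B): β-rule — branch into ((C ∨ ¬B) → E), B  //  ¬((C ∨ ¬B) → E), ¬B.
          branch 1.1.1 (add ((C ∨ ¬B) → E), B):
            ((C ∨ ¬B) → E): β-rule — branch into ¬(C ∨ ¬B)  //  E.
              branch 1.1.1.1 (add ¬(C ∨ ¬B)):
                ¬(C ∨ ¬B): α-rule — add ¬C, ¬¬B.
                ○ open, literals {A=T, B=T, C=F}.
              branch 1.1.1.2 (add E):
                ○ open, literals {A=T, B=T, C=F, E=T}.
          branch 1.1.2 (add ¬((C ∨ ¬B) → E), ¬B):
            ¬((C ∨ ¬B) → E): α-rule — add (C ∨ ¬B), ¬E.
            (C ∨ ¬B): β-rule — branch into C  //  ¬B.
              branch 1.1.2.1 (add C):
                × closes — contains both C and ¬C.
              branch 1.1.2.2 (add ¬B):
                ○ open, literals {A=T, B=F, C=F, E=F}.
      branch 1.2 (add (A → B)):
        (A → B): β-rule — branch into ¬A  //  B.
          branch 1.2.1 (add ¬A):
            × closes — contains both A and ¬A.
          branch 1.2.2 (add B):
            ○ open, literals {A=T, B=T, C=F}.
  branch 2 (add ¬E):
    ○ open, literals {E=F}.
2 branches closed, 5 open.
Each open branch fixes some atoms; the unmentioned ones are free. Counting distinct full assignments: branch {A=T, B=T, C=F} (E, D) contributes 4 new; branch {A=T, B=T, C=F, E=T} (D) contributes 0 new; branch {A=T, B=F, C=F, E=F} (D) contributes 2 new; branch {A=T, B=T, C=F} (E, D) contributes 0 new; branch {E=F} (B, C, D, A) contributes 12 new. Total: 18.

18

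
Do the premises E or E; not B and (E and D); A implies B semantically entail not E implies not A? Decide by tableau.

Initial set: {(E or E); (not B and (E and D)); (A implies B); not (not E implies not A)}.
(not B and (E and D)): α-rule — add not B, (E and D).
not (not E implies not A): α-rule — add not E, not not A.
(E and D): α-rule — add E, D.
× closes — contains both E and not E.
All 1 branch closes.
Every branch closed, so the premises entail the conclusion.

Yes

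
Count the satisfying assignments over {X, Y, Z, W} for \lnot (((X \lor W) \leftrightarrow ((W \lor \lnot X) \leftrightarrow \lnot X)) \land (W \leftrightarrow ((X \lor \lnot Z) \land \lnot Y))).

13

Initial set: {T \lnot (((X \lor W) \leftrightarrow ((W \lor \lnot X) \leftrightarrow \lnot X)) \land (W \leftrightarrow ((X \lor \lnot Z) \land \lnot Y)))}.
T \lnot (((X \lor W) \leftrightarrow ((W \lor \lnot X) \leftrightarrow \lnot X)) \land (W \leftrightarrow ((X \lor \lnot Z) \land \lnot Y))): β-rule — branch into F ((X \lor W) \leftrightarrow ((W \lor \lnot X) \leftrightarrow \lnot X))  //  F (W \leftrightarrow ((X \lor \lnot Z) \land \lnot Y)).
  branch 1 (add F ((X \lor W) \leftrightarrow ((W \lor \lnot X) \leftrightarrow \lnot X))):
    F ((X \lor W) \leftrightarrow ((W \lor \lnot X) \leftrightarrow \lnot X)): β-rule — branch into T (X \lor W), F ((W \lor \lnot X) \leftrightarrow \lnot X)  //  F (X \lor W), T ((W \lor \lnot X) \leftrightarrow \lnot X).
      branch 1.1 (add T (X \lor W), F ((W \lor \lnot X) \leftrightarrow \lnot X)):
        T (X \lor W): β-rule — branch into T X  //  T W.
          branch 1.1.1 (add T X):
            F ((W \lor \lnot X) \leftrightarrow \lnot X): β-rule — branch into T (W \lor \lnot X), F \lnot X  //  F (W \lor \lnot X), T \lnot X.
              branch 1.1.1.1 (add T (W \lor \lnot X), F \lnot X):
                T (W \lor \lnot X): β-rule — branch into T W  //  T \lnot X.
                  branch 1.1.1.1.1 (add T W):
                    ○ open, literals {W=T, X=T}.
                  branch 1.1.1.1.2 (add T \lnot X):
                    × closes — contains both X and \lnot X.
              branch 1.1.1.2 (add F (W \lor \lnot X), T \lnot X):
                × closes — contains both X and \lnot X.
          branch 1.1.2 (add T W):
            F ((W \lor \lnot X) \leftrightarrow \lnot X): β-rule — branch into T (W \lor \lnot X), F \lnot X  //  F (W \lor \lnot X), T \lnot X.
              branch 1.1.2.1 (add T (W \lor \lnot X), F \lnot X):
                T (W \lor \lnot X): β-rule — branch into T W  //  T \lnot X.
                  branch 1.1.2.1.1 (add T W):
                    ○ open, literals {W=T, X=T}.
                  branch 1.1.2.1.2 (add T \lnot X):
                    × closes — contains both X and \lnot X.
              branch 1.1.2.2 (add F (W \lor \lnot X), T \lnot X):
                F (W \lor \lnot X): α-rule — add F W, F \lnot X.
                × closes — contains both W and \lnot W.
      branch 1.2 (add F (X \lor W), T ((W \lor \lnot X) \leftrightarrow \lnot X)):
        F (X \lor W): α-rule — add F X, F W.
        T ((W \lor \lnot X) \leftrightarrow \lnot X): β-rule — branch into T (W \lor \lnot X), T \lnot X  //  F (W \lor \lnot X), F \lnot X.
          branch 1.2.1 (add T (W \lor \lnot X), T \lnot X):
            T (W \lor \lnot X): β-rule — branch into T W  //  T \lnot X.
              branch 1.2.1.1 (add T W):
                × closes — contains both W and \lnot W.
              branch 1.2.1.2 (add T \lnot X):
                ○ open, literals {W=F, X=F}.
          branch 1.2.2 (add F (W \lor \lnot X), F \lnot X):
            × closes — contains both X and \lnot X.
  branch 2 (add F (W \leftrightarrow ((X \lor \lnot Z) \land \lnot Y))):
    F (W \leftrightarrow ((X \lor \lnot Z) \land \lnot Y)): β-rule — branch into T W, F ((X \lor \lnot Z) \land \lnot Y)  //  F W, T ((X \lor \lnot Z) \land \lnot Y).
      branch 2.1 (add T W, F ((X \lor \lnot Z) \land \lnot Y)):
        F ((X \lor \lnot Z) \land \lnot Y): β-rule — branch into F (X \lor \lnot Z)  //  F \lnot Y.
          branch 2.1.1 (add F (X \lor \lnot Z)):
            F (X \lor \lnot Z): α-rule — add F X, F \lnot Z.
            ○ open, literals {W=T, X=F, Z=T}.
          branch 2.1.2 (add F \lnot Y):
            ○ open, literals {W=T, Y=T}.
      branch 2.2 (add F W, T ((X \lor \lnot Z) \land \lnot Y)):
        T ((X \lor \lnot Z) \land \lnot Y): α-rule — add T (X \lor \lnot Z), T \lnot Y.
        T (X \lor \lnot Z): β-rule — branch into T X  //  T \lnot Z.
          branch 2.2.1 (add T X):
            ○ open, literals {W=F, X=T, Y=F}.
          branch 2.2.2 (add T \lnot Z):
            ○ open, literals {W=F, Y=F, Z=F}.
6 branches closed, 7 open.
Each open branch fixes some atoms; the unmentioned ones are free. Counting distinct full assignments: branch {W=T, X=T} (Y, Z) contributes 4 new; branch {W=T, X=T} (Y, Z) contributes 0 new; branch {W=F, X=F} (Y, Z) contributes 4 new; branch {W=T, X=F, Z=T} (Y) contributes 2 new; branch {W=T, Y=T} (X, Z) contributes 1 new; branch {W=F, X=T, Y=F} (Z) contributes 2 new; branch {W=F, Y=F, Z=F} (X) contributes 0 new. Total: 13.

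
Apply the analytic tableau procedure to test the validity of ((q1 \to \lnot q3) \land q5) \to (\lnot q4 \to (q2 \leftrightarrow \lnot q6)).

Not valid

Assume the negation and expand:
Initial set: {\lnot (((q1 \to \lnot q3) \land q5) \to (\lnot q4 \to (q2 \leftrightarrow \lnot q6)))}.
\lnot (((q1 \to \lnot q3) \land q5) \to (\lnot q4 \to (q2 \leftrightarrow \lnot q6))): α-rule — add ((q1 \to \lnot q3) \land q5), \lnot (\lnot q4 \to (q2 \leftrightarrow \lnot q6)).
((q1 \to \lnot q3) \land q5): α-rule — add (q1 \to \lnot q3), q5.
\lnot (\lnot q4 \to (q2 \leftrightarrow \lnot q6)): α-rule — add \lnot q4, \lnot (q2 \leftrightarrow \lnot q6).
(q1 \to \lnot q3): β-rule — branch into \lnot q1  //  \lnot q3.
  branch 1 (add \lnot q1):
    \lnot (q2 \leftrightarrow \lnot q6): β-rule — branch into q2, \lnot \lnot q6  //  \lnot q2, \lnot q6.
      branch 1.1 (add q2, \lnot \lnot q6):
        ○ open, literals {q1=false, q2=true, q4=false, q5=true, q6=true}.
      branch 1.2 (add \lnot q2, \lnot q6):
        ○ open, literals {q1=false, q2=false, q4=false, q5=true, q6=false}.
  branch 2 (add \lnot q3):
    \lnot (q2 \leftrightarrow \lnot q6): β-rule — branch into q2, \lnot \lnot q6  //  \lnot q2, \lnot q6.
      branch 2.1 (add q2, \lnot \lnot q6):
        ○ open, literals {q2=true, q3=false, q4=false, q5=true, q6=true}.
      branch 2.2 (add \lnot q2, \lnot q6):
        ○ open, literals {q2=false, q3=false, q4=false, q5=true, q6=false}.
0 branches closed, 4 open.
An open branch gives a countermodel: q1=false, q2=true, q4=false, q5=true, q6=true (unmentioned atoms arbitrary); under it the original formula is false.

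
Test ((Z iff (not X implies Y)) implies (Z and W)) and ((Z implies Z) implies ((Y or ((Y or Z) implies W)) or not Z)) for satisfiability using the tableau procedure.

Satisfiable

Initial set: {T (((Z iff (not X implies Y)) implies (Z and W)) and ((Z implies Z) implies ((Y or ((Y or Z) implies W)) or not Z)))}.
T (((Z iff (not X implies Y)) implies (Z and W)) and ((Z implies Z) implies ((Y or ((Y or Z) implies W)) or not Z))): α-rule — add T ((Z iff (not X implies Y)) implies (Z and W)), T ((Z implies Z) implies ((Y or ((Y or Z) implies W)) or not Z)).
T ((Z iff (not X implies Y)) implies (Z and W)): β-rule — branch into F (Z iff (not X implies Y))  //  T (Z and W).
  branch 1 (add F (Z iff (not X implies Y))):
    T ((Z implies Z) implies ((Y or ((Y or Z) implies W)) or not Z)): β-rule — branch into F (Z implies Z)  //  T ((Y or ((Y or Z) implies W)) or not Z).
      branch 1.1 (add F (Z implies Z)):
        F (Z implies Z): α-rule — add T Z, F Z.
        × closes — contains both Z and not Z.
      branch 1.2 (add T ((Y or ((Y or Z) implies W)) or not Z)):
        F (Z iff (not X implies Y)): β-rule — branch into T Z, F (not X implies Y)  //  F Z, T (not X implies Y).
          branch 1.2.1 (add T Z, F (not X implies Y)):
            F (not X implies Y): α-rule — add T not X, F Y.
            T ((Y or ((Y or Z) implies W)) or not Z): β-rule — branch into T (Y or ((Y or Z) implies W))  //  T not Z.
              branch 1.2.1.1 (add T (Y or ((Y or Z) implies W))):
                T (Y or ((Y or Z) implies W)): β-rule — branch into T Y  //  T ((Y or Z) implies W).
                  branch 1.2.1.1.1 (add T Y):
                    × closes — contains both Y and not Y.
                  branch 1.2.1.1.2 (add T ((Y or Z) implies W)):
                    T ((Y or Z) implies W): β-rule — branch into F (Y or Z)  //  T W.
                      branch 1.2.1.1.2.1 (add F (Y or Z)):
                        F (Y or Z): α-rule — add F Y, F Z.
                        × closes — contains both Z and not Z.
                      branch 1.2.1.1.2.2 (add T W):
                        ○ open, literals {W=1, X=0, Y=0, Z=1}.
              branch 1.2.1.2 (add T not Z):
                × closes — contains both Z and not Z.
          branch 1.2.2 (add F Z, T (not X implies Y)):
            T ((Y or ((Y or Z) implies W)) or not Z): β-rule — branch into T (Y or ((Y or Z) implies W))  //  T not Z.
              branch 1.2.2.1 (add T (Y or ((Y or Z) implies W))):
                T (not X implies Y): β-rule — branch into F not X  //  T Y.
                  branch 1.2.2.1.1 (add F not X):
                    T (Y or ((Y or Z) implies W)): β-rule — branch into T Y  //  T ((Y or Z) implies W).
                      branch 1.2.2.1.1.1 (add T Y):
                        ○ open, literals {X=1, Y=1, Z=0}.
                      branch 1.2.2.1.1.2 (add T ((Y or Z) implies W)):
                        T ((Y or Z) implies W): β-rule — branch into F (Y or Z)  //  T W.
                          branch 1.2.2.1.1.2.1 (add F (Y or Z)):
                            F (Y or Z): α-rule — add F Y, F Z.
                            ○ open, literals {X=1, Y=0, Z=0}.
                          branch 1.2.2.1.1.2.2 (add T W):
                            ○ open, literals {W=1, X=1, Z=0}.
                  branch 1.2.2.1.2 (add T Y):
                    T (Y or ((Y or Z) implies W)): β-rule — branch into T Y  //  T ((Y or Z) implies W).
                      branch 1.2.2.1.2.1 (add T Y):
                        ○ open, literals {Y=1, Z=0}.
                      branch 1.2.2.1.2.2 (add T ((Y or Z) implies W)):
                        T ((Y or Z) implies W): β-rule — branch into F (Y or Z)  //  T W.
                          branch 1.2.2.1.2.2.1 (add F (Y or Z)):
                            F (Y or Z): α-rule — add F Y, F Z.
                            × closes — contains both Y and not Y.
                          branch 1.2.2.1.2.2.2 (add T W):
                            ○ open, literals {W=1, Y=1, Z=0}.
              branch 1.2.2.2 (add T not Z):
                T (not X implies Y): β-rule — branch into F not X  //  T Y.
                  branch 1.2.2.2.1 (add F not X):
                    ○ open, literals {X=1, Z=0}.
                  branch 1.2.2.2.2 (add T Y):
                    ○ open, literals {Y=1, Z=0}.
  branch 2 (add T (Z and W)):
    T (Z and W): α-rule — add T Z, T W.
    T ((Z implies Z) implies ((Y or ((Y or Z) implies W)) or not Z)): β-rule — branch into F (Z implies Z)  //  T ((Y or ((Y or Z) implies W)) or not Z).
      branch 2.1 (add F (Z implies Z)):
        F (Z implies Z): α-rule — add T Z, F Z.
        × closes — contains both Z and not Z.
      branch 2.2 (add T ((Y or ((Y or Z) implies W)) or not Z)):
        T ((Y or ((Y or Z) implies W)) or not Z): β-rule — branch into T (Y or ((Y or Z) implies W))  //  T not Z.
          branch 2.2.1 (add T (Y or ((Y or Z) implies W))):
            T (Y or ((Y or Z) implies W)): β-rule — branch into T Y  //  T ((Y or Z) implies W).
              branch 2.2.1.1 (add T Y):
                ○ open, literals {W=1, Y=1, Z=1}.
              branch 2.2.1.2 (add T ((Y or Z) implies W)):
                T ((Y or Z) implies W): β-rule — branch into F (Y or Z)  //  T W.
                  branch 2.2.1.2.1 (add F (Y or Z)):
                    F (Y or Z): α-rule — add F Y, F Z.
                    × closes — contains both Z and not Z.
                  branch 2.2.1.2.2 (add T W):
                    ○ open, literals {W=1, Z=1}.
          branch 2.2.2 (add T not Z):
            × closes — contains both Z and not Z.
8 branches closed, 10 open.
An open branch gives a satisfying assignment: W=1, X=0, Y=0, Z=1.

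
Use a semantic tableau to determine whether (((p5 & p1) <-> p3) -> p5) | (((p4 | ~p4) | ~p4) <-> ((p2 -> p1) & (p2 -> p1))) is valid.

Assume the negation and expand:
Initial set: {~((((p5 & p1) <-> p3) -> p5) | (((p4 | ~p4) | ~p4) <-> ((p2 -> p1) & (p2 -> p1))))}.
~((((p5 & p1) <-> p3) -> p5) | (((p4 | ~p4) | ~p4) <-> ((p2 -> p1) & (p2 -> p1)))): α-rule — add ~(((p5 & p1) <-> p3) -> p5), ~(((p4 | ~p4) | ~p4) <-> ((p2 -> p1) & (p2 -> p1))).
~(((p5 & p1) <-> p3) -> p5): α-rule — add ((p5 & p1) <-> p3), ~p5.
~(((p4 | ~p4) | ~p4) <-> ((p2 -> p1) & (p2 -> p1))): β-rule — branch into ((p4 | ~p4) | ~p4), ~((p2 -> p1) & (p2 -> p1))  //  ~((p4 | ~p4) | ~p4), ((p2 -> p1) & (p2 -> p1)).
  branch 1 (add ((p4 | ~p4) | ~p4), ~((p2 -> p1) & (p2 -> p1))):
    ((p5 & p1) <-> p3): β-rule — branch into (p5 & p1), p3  //  ~(p5 & p1), ~p3.
      branch 1.1 (add (p5 & p1), p3):
        (p5 & p1): α-rule — add p5, p1.
        × closes — contains both p5 and ~p5.
      branch 1.2 (add ~(p5 & p1), ~p3):
        ((p4 | ~p4) | ~p4): β-rule — branch into (p4 | ~p4)  //  ~p4.
          branch 1.2.1 (add (p4 | ~p4)):
            ~((p2 -> p1) & (p2 -> p1)): β-rule — branch into ~(p2 -> p1)  //  ~(p2 -> p1).
              branch 1.2.1.1 (add ~(p2 -> p1)):
                ~(p2 -> p1): α-rule — add p2, ~p1.
                ~(p5 & p1): β-rule — branch into ~p5  //  ~p1.
                  branch 1.2.1.1.1 (add ~p5):
                    (p4 | ~p4): β-rule — branch into p4  //  ~p4.
                      branch 1.2.1.1.1.1 (add p4):
                        ○ open, literals {p1=F, p2=T, p3=F, p4=T, p5=F}.
                      branch 1.2.1.1.1.2 (add ~p4):
                        ○ open, literals {p1=F, p2=T, p3=F, p4=F, p5=F}.
                  branch 1.2.1.1.2 (add ~p1):
                    (p4 | ~p4): β-rule — branch into p4  //  ~p4.
                      branch 1.2.1.1.2.1 (add p4):
                        ○ open, literals {p1=F, p2=T, p3=F, p4=T, p5=F}.
                      branch 1.2.1.1.2.2 (add ~p4):
                        ○ open, literals {p1=F, p2=T, p3=F, p4=F, p5=F}.
              branch 1.2.1.2 (add ~(p2 -> p1)):
                ~(p2 -> p1): α-rule — add p2, ~p1.
                ~(p5 & p1): β-rule — branch into ~p5  //  ~p1.
                  branch 1.2.1.2.1 (add ~p5):
                    (p4 | ~p4): β-rule — branch into p4  //  ~p4.
                      branch 1.2.1.2.1.1 (add p4):
                        ○ open, literals {p1=F, p2=T, p3=F, p4=T, p5=F}.
                      branch 1.2.1.2.1.2 (add ~p4):
                        ○ open, literals {p1=F, p2=T, p3=F, p4=F, p5=F}.
                  branch 1.2.1.2.2 (add ~p1):
                    (p4 | ~p4): β-rule — branch into p4  //  ~p4.
                      branch 1.2.1.2.2.1 (add p4):
                        ○ open, literals {p1=F, p2=T, p3=F, p4=T, p5=F}.
                      branch 1.2.1.2.2.2 (add ~p4):
                        ○ open, literals {p1=F, p2=T, p3=F, p4=F, p5=F}.
          branch 1.2.2 (add ~p4):
            ~((p2 -> p1) & (p2 -> p1)): β-rule — branch into ~(p2 -> p1)  //  ~(p2 -> p1).
              branch 1.2.2.1 (add ~(p2 -> p1)):
                ~(p2 -> p1): α-rule — add p2, ~p1.
                ~(p5 & p1): β-rule — branch into ~p5  //  ~p1.
                  branch 1.2.2.1.1 (add ~p5):
                    ○ open, literals {p1=F, p2=T, p3=F, p4=F, p5=F}.
                  branch 1.2.2.1.2 (add ~p1):
                    ○ open, literals {p1=F, p2=T, p3=F, p4=F, p5=F}.
              branch 1.2.2.2 (add ~(p2 -> p1)):
                ~(p2 -> p1): α-rule — add p2, ~p1.
                ~(p5 & p1): β-rule — branch into ~p5  //  ~p1.
                  branch 1.2.2.2.1 (add ~p5):
                    ○ open, literals {p1=F, p2=T, p3=F, p4=F, p5=F}.
                  branch 1.2.2.2.2 (add ~p1):
                    ○ open, literals {p1=F, p2=T, p3=F, p4=F, p5=F}.
  branch 2 (add ~((p4 | ~p4) | ~p4), ((p2 -> p1) & (p2 -> p1))):
    ~((p4 | ~p4) | ~p4): α-rule — add ~(p4 | ~p4), ~~p4.
    ((p2 -> p1) & (p2 -> p1)): α-rule — add (p2 -> p1), (p2 -> p1).
    ~(p4 | ~p4): α-rule — add ~p4, ~~p4.
    × closes — contains both p4 and ~p4.
2 branches closed, 12 open.
An open branch gives a countermodel: p1=F, p2=T, p3=F, p4=T, p5=F (unmentioned atoms arbitrary); under it the original formula is false.

Not valid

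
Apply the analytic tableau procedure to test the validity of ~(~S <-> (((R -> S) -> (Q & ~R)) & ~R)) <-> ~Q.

Not valid

Assume the negation and expand:
Initial set: {~(~(~S <-> (((R -> S) -> (Q & ~R)) & ~R)) <-> ~Q)}.
~(~(~S <-> (((R -> S) -> (Q & ~R)) & ~R)) <-> ~Q): β-rule — branch into ~(~S <-> (((R -> S) -> (Q & ~R)) & ~R)), ~~Q  //  ~~(~S <-> (((R -> S) -> (Q & ~R)) & ~R)), ~Q.
  branch 1 (add ~(~S <-> (((R -> S) -> (Q & ~R)) & ~R)), ~~Q):
    ~(~S <-> (((R -> S) -> (Q & ~R)) & ~R)): β-rule — branch into ~S, ~(((R -> S) -> (Q & ~R)) & ~R)  //  ~~S, (((R -> S) -> (Q & ~R)) & ~R).
      branch 1.1 (add ~S, ~(((R -> S) -> (Q & ~R)) & ~R)):
        ~(((R -> S) -> (Q & ~R)) & ~R): β-rule — branch into ~((R -> S) -> (Q & ~R))  //  ~~R.
          branch 1.1.1 (add ~((R -> S) -> (Q & ~R))):
            ~((R -> S) -> (Q & ~R)): α-rule — add (R -> S), ~(Q & ~R).
            (R -> S): β-rule — branch into ~R  //  S.
              branch 1.1.1.1 (add ~R):
                ~(Q & ~R): β-rule — branch into ~Q  //  ~~R.
                  branch 1.1.1.1.1 (add ~Q):
                    × closes — contains both Q and ~Q.
                  branch 1.1.1.1.2 (add ~~R):
                    × closes — contains both R and ~R.
              branch 1.1.1.2 (add S):
                × closes — contains both S and ~S.
          branch 1.1.2 (add ~~R):
            ○ open, literals {Q=true, R=true, S=false}.
      branch 1.2 (add ~~S, (((R -> S) -> (Q & ~R)) & ~R)):
        (((R -> S) -> (Q & ~R)) & ~R): α-rule — add ((R -> S) -> (Q & ~R)), ~R.
        ((R -> S) -> (Q & ~R)): β-rule — branch into ~(R -> S)  //  (Q & ~R).
          branch 1.2.1 (add ~(R -> S)):
            ~(R -> S): α-rule — add R, ~S.
            × closes — contains both R and ~R.
          branch 1.2.2 (add (Q & ~R)):
            (Q & ~R): α-rule — add Q, ~R.
            ○ open, literals {Q=true, R=false, S=true}.
  branch 2 (add ~~(~S <-> (((R -> S) -> (Q & ~R)) & ~R)), ~Q):
    ~~(~S <-> (((R -> S) -> (Q & ~R)) & ~R)): β-rule — branch into ~S, (((R -> S) -> (Q & ~R)) & ~R)  //  ~~S, ~(((R -> S) -> (Q & ~R)) & ~R).
      branch 2.1 (add ~S, (((R -> S) -> (Q & ~R)) & ~R)):
        (((R -> S) -> (Q & ~R)) & ~R): α-rule — add ((R -> S) -> (Q & ~R)), ~R.
        ((R -> S) -> (Q & ~R)): β-rule — branch into ~(R -> S)  //  (Q & ~R).
          branch 2.1.1 (add ~(R -> S)):
            ~(R -> S): α-rule — add R, ~S.
            × closes — contains both R and ~R.
          branch 2.1.2 (add (Q & ~R)):
            (Q & ~R): α-rule — add Q, ~R.
            × closes — contains both Q and ~Q.
      branch 2.2 (add ~~S, ~(((R -> S) -> (Q & ~R)) & ~R)):
        ~(((R -> S) -> (Q & ~R)) & ~R): β-rule — branch into ~((R -> S) -> (Q & ~R))  //  ~~R.
          branch 2.2.1 (add ~((R -> S) -> (Q & ~R))):
            ~((R -> S) -> (Q & ~R)): α-rule — add (R -> S), ~(Q & ~R).
            (R -> S): β-rule — branch into ~R  //  S.
              branch 2.2.1.1 (add ~R):
                ~(Q & ~R): β-rule — branch into ~Q  //  ~~R.
                  branch 2.2.1.1.1 (add ~Q):
                    ○ open, literals {Q=false, R=false, S=true}.
                  branch 2.2.1.1.2 (add ~~R):
                    × closes — contains both R and ~R.
              branch 2.2.1.2 (add S):
                ~(Q & ~R): β-rule — branch into ~Q  //  ~~R.
                  branch 2.2.1.2.1 (add ~Q):
                    ○ open, literals {Q=false, S=true}.
                  branch 2.2.1.2.2 (add ~~R):
                    ○ open, literals {Q=false, R=true, S=true}.
          branch 2.2.2 (add ~~R):
            ○ open, literals {Q=false, R=true, S=true}.
7 branches closed, 6 open.
An open branch gives a countermodel: Q=true, R=true, S=false (unmentioned atoms arbitrary); under it the original formula is false.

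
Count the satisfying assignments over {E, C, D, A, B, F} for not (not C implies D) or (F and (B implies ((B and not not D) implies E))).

36

Initial set: {T (not (not C implies D) or (F and (B implies ((B and not not D) implies E))))}.
T (not (not C implies D) or (F and (B implies ((B and not not D) implies E)))): β-rule — branch into T not (not C implies D)  //  T (F and (B implies ((B and not not D) implies E))).
  branch 1 (add T not (not C implies D)):
    T not (not C implies D): α-rule — add T not C, F D.
    ○ open, literals {C=false, D=false}.
  branch 2 (add T (F and (B implies ((B and not not D) implies E)))):
    T (F and (B implies ((B and not not D) implies E))): α-rule — add T F, T (B implies ((B and not not D) implies E)).
    T (B implies ((B and not not D) implies E)): β-rule — branch into F B  //  T ((B and not not D) implies E).
      branch 2.1 (add F B):
        ○ open, literals {B=false, F=true}.
      branch 2.2 (add T ((B and not not D) implies E)):
        T ((B and not not D) implies E): β-rule — branch into F (B and not not D)  //  T E.
          branch 2.2.1 (add F (B and not not D)):
            F (B and not not D): β-rule — branch into F B  //  F not not D.
              branch 2.2.1.1 (add F B):
                ○ open, literals {B=false, F=true}.
              branch 2.2.1.2 (add F not not D):
                F not not D: drop double negation, giving F D.
                ○ open, literals {D=false, F=true}.
          branch 2.2.2 (add T E):
            ○ open, literals {E=true, F=true}.
0 branches closed, 5 open.
Each open branch fixes some atoms; the unmentioned ones are free. Counting distinct full assignments: branch {C=false, D=false} (E, A, B, F) contributes 16 new; branch {B=false, F=true} (E, C, D, A) contributes 12 new; branch {B=false, F=true} (E, C, D, A) contributes 0 new; branch {D=false, F=true} (E, C, A, B) contributes 4 new; branch {E=true, F=true} (C, D, A, B) contributes 4 new. Total: 36.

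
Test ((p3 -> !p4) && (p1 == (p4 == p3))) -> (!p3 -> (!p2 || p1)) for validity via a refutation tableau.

Assume the negation and expand:
Initial set: {!(((p3 -> !p4) && (p1 == (p4 == p3))) -> (!p3 -> (!p2 || p1)))}.
!(((p3 -> !p4) && (p1 == (p4 == p3))) -> (!p3 -> (!p2 || p1))): α-rule — add ((p3 -> !p4) && (p1 == (p4 == p3))), !(!p3 -> (!p2 || p1)).
((p3 -> !p4) && (p1 == (p4 == p3))): α-rule — add (p3 -> !p4), (p1 == (p4 == p3)).
!(!p3 -> (!p2 || p1)): α-rule — add !p3, !(!p2 || p1).
!(!p2 || p1): α-rule — add !!p2, !p1.
(p3 -> !p4): β-rule — branch into !p3  //  !p4.
  branch 1 (add !p3):
    (p1 == (p4 == p3)): β-rule — branch into p1, (p4 == p3)  //  !p1, !(p4 == p3).
      branch 1.1 (add p1, (p4 == p3)):
        × closes — contains both p1 and !p1.
      branch 1.2 (add !p1, !(p4 == p3)):
        !(p4 == p3): β-rule — branch into p4, !p3  //  !p4, p3.
          branch 1.2.1 (add p4, !p3):
            ○ open, literals {p1=0, p2=1, p3=0, p4=1}.
          branch 1.2.2 (add !p4, p3):
            × closes — contains both p3 and !p3.
  branch 2 (add !p4):
    (p1 == (p4 == p3)): β-rule — branch into p1, (p4 == p3)  //  !p1, !(p4 == p3).
      branch 2.1 (add p1, (p4 == p3)):
        × closes — contains both p1 and !p1.
      branch 2.2 (add !p1, !(p4 == p3)):
        !(p4 == p3): β-rule — branch into p4, !p3  //  !p4, p3.
          branch 2.2.1 (add p4, !p3):
            × closes — contains both p4 and !p4.
          branch 2.2.2 (add !p4, p3):
            × closes — contains both p3 and !p3.
5 branches closed, 1 open.
An open branch gives a countermodel: p1=0, p2=1, p3=0, p4=1 (unmentioned atoms arbitrary); under it the original formula is false.

Not valid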